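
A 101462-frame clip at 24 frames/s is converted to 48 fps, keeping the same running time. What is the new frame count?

202924 frames

Target frames = source frames × (target rate / source rate) = 101462 × (48)/(24) = 101462 × 2 = 202924.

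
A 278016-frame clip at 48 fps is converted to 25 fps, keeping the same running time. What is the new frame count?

Target frames = source frames × (target rate / source rate) = 278016 × (25)/(48) = 278016 × 25/48 = 144800.

144800 frames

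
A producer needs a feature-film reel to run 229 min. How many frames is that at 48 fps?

229 min = 13740 s.
Frames = 13740 × 48 = 659520.

659520 frames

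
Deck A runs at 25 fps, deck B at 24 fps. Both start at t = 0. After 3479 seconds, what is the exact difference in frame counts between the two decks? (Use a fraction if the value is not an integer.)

3479 frames

A emits 25 × 3479 = 86975 frames; B emits 24 × 3479 = 83496.
Difference = 3479 frames; B is behind A.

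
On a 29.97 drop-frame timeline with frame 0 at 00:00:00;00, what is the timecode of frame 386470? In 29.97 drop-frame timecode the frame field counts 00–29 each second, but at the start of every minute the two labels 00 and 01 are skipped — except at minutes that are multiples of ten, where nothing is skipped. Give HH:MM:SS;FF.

Each 10-minute DF block holds 10 × 60 × 30 − 9 × 2 = 17982 frames. 386470 ÷ 17982 → 21 full blocks, remainder 8848.
Within the partial block the first minute is 1800 frames and each further minute 1798, so 4 further minute boundaries passed. Total skipped labels = 18 × 21 + 2 × 4 = 386.
Non-drop label index = 386470 + 386 = 386856; at 30 labels/s that is 03:34:55:06, i.e. DF 03:34:55;06.

03:34:55;06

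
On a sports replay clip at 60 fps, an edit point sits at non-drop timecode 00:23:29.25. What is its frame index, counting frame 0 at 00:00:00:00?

Total seconds to the label: (0 × 3600 + 23 × 60 + 29) = 1409.
Frame index = 1409 × 60 + 25 = 84565.

84565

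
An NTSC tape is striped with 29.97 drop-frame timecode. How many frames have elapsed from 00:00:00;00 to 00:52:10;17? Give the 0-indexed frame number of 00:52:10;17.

Complete 10-minute blocks: 5, each 17982 frames → 89910.
Remaining 2 whole minutes in the current block: 1800 + 1 × 1798 = 3598 frames.
Within the current minute: 10 × 30 + 17 − 2 = 315 (labels ;00/;01 skipped at this minute). Total = 89910 + 3598 + 315 = 93823.

93823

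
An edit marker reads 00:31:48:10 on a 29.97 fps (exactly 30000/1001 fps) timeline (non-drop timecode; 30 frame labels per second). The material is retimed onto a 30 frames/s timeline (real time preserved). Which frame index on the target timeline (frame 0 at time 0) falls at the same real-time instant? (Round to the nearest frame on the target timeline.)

Source frame index: (0×3600 + 31×60 + 48) × 30 + 10 = 57250.
Real time: 57250 / (30000/1001) = 229229/120 s.
Target frame: (229229/120) × (30) = 229229/4 ≈ 57307.250 → 57307.

frame 57307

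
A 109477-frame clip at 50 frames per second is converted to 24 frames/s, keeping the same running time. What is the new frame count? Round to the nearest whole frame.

52549 frames

Frames at target rate = 109477 × (24) / (50) = 1313724/25 ≈ 52548.960.
Nearest whole frame: 52549.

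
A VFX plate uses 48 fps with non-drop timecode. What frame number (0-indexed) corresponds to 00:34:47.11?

Total seconds to the label: (0 × 3600 + 34 × 60 + 47) = 2087.
Frame index = 2087 × 48 + 11 = 100187.

100187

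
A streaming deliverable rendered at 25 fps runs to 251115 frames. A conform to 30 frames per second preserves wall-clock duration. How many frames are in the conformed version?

301338 frames

Target frames = source frames × (target rate / source rate) = 251115 × (30)/(25) = 251115 × 6/5 = 301338.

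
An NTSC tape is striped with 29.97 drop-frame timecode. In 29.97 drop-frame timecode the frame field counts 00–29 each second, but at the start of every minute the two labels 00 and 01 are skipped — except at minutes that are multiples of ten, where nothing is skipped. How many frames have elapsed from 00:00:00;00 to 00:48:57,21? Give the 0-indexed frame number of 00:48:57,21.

88043

Complete 10-minute blocks: 4, each 17982 frames → 71928.
Remaining 8 whole minutes in the current block: 1800 + 7 × 1798 = 14386 frames.
Within the current minute: 57 × 30 + 21 − 2 = 1729 (labels ;00/;01 skipped at this minute). Total = 71928 + 14386 + 1729 = 88043.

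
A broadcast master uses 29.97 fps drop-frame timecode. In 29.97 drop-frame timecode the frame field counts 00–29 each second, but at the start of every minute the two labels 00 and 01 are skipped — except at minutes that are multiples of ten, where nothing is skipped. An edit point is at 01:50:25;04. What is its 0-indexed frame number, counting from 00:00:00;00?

As if non-drop at 30 labels/s: (1 × 3600 + 50 × 60 + 25) × 30 + 4 = 198754.
Minute boundaries passed: 110; those not divisible by 10: 110 − 11 = 99; dropped labels = 2 × 99 = 198.
Actual frame index = 198754 − 198 = 198556.

198556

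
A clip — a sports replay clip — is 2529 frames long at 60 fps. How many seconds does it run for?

42.15 seconds

Running time = 2529 / (60) = 42.15 s.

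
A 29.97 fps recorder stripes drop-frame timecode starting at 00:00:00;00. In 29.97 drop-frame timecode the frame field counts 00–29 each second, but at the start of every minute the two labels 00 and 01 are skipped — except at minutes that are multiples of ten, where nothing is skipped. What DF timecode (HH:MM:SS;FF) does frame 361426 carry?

Each 10-minute DF block holds 10 × 60 × 30 − 9 × 2 = 17982 frames. 361426 ÷ 17982 → 20 full blocks, remainder 1786.
Within the partial block the first minute is 1800 frames and each further minute 1798, so 0 further minute boundaries passed. Total skipped labels = 18 × 20 + 2 × 0 = 360.
Non-drop label index = 361426 + 360 = 361786; at 30 labels/s that is 03:20:59:16, i.e. DF 03:20:59;16.

03:20:59;16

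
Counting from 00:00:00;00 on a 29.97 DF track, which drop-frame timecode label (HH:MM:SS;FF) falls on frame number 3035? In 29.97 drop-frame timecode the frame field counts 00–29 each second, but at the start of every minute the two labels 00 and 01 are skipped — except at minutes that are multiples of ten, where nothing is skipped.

00:01:41;07

Ten DF minutes hold 17982 frames, so frame 3035 lies in block 0 (frames 0–17981) with 3035 frames into that block.
The block's first minute is 1800 frames and the rest 1798 each; 3035 frames reaches minute 1, so 0 × 18 + 1 × 2 = 2 labels have been skipped so far.
Adding those back, label number 3035 + 2 = 3037 at 30 labels/s is 101 s + 7 f = 0 h 1 min 41 s frame 7, i.e. 00:01:41;07.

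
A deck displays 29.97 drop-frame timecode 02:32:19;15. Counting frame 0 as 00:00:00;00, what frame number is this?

As if non-drop at 30 labels/s: (2 × 3600 + 32 × 60 + 19) × 30 + 15 = 274185.
Minute boundaries passed: 152; those not divisible by 10: 152 − 15 = 137; dropped labels = 2 × 137 = 274.
Actual frame index = 274185 − 274 = 273911.

273911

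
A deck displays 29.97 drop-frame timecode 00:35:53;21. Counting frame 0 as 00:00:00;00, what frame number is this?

64547

As if non-drop at 30 labels/s: (0 × 3600 + 35 × 60 + 53) × 30 + 21 = 64611.
Minute boundaries passed: 35; those not divisible by 10: 35 − 3 = 32; dropped labels = 2 × 32 = 64.
Actual frame index = 64611 − 64 = 64547.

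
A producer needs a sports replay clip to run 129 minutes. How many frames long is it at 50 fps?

129 min = 7740 s.
Frames = 7740 × 50 = 387000.

387000 frames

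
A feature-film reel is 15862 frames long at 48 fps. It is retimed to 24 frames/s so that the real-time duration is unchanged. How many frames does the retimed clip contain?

Target frames = source frames × (target rate / source rate) = 15862 × (24)/(48) = 15862 × 1/2 = 7931.

7931 frames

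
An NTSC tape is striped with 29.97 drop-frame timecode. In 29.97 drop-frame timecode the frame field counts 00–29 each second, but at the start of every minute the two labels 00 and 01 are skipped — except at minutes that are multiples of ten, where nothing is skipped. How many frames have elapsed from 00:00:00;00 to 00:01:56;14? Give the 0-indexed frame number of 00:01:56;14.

Complete 10-minute blocks: 0, each 17982 frames → 0.
Remaining 1 whole minute in the current block: 1800 + 0 × 1798 = 1800 frames.
Within the current minute: 56 × 30 + 14 − 2 = 1692 (labels ;00/;01 skipped at this minute). Total = 0 + 1800 + 1692 = 3492.

3492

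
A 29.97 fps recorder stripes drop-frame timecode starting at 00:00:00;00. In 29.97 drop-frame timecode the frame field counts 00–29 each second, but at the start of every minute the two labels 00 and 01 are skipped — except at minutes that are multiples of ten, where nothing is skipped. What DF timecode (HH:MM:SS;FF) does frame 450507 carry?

Each 10-minute DF block holds 10 × 60 × 30 − 9 × 2 = 17982 frames. 450507 ÷ 17982 → 25 full blocks, remainder 957.
Within the partial block the first minute is 1800 frames and each further minute 1798, so 0 further minute boundaries passed. Total skipped labels = 18 × 25 + 2 × 0 = 450.
Non-drop label index = 450507 + 450 = 450957; at 30 labels/s that is 04:10:31:27, i.e. DF 04:10:31;27.

04:10:31;27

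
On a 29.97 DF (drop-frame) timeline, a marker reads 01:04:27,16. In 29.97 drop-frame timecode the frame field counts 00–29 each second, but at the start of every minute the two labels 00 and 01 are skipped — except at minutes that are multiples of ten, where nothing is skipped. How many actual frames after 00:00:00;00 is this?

115910

As if non-drop at 30 labels/s: (1 × 3600 + 4 × 60 + 27) × 30 + 16 = 116026.
Minute boundaries passed: 64; those not divisible by 10: 64 − 6 = 58; dropped labels = 2 × 58 = 116.
Actual frame index = 116026 − 116 = 115910.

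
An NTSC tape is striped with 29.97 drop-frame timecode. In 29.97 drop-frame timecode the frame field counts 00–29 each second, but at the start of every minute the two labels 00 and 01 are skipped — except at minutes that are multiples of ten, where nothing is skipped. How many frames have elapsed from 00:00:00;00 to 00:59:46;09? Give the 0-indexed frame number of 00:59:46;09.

As if non-drop at 30 labels/s: (0 × 3600 + 59 × 60 + 46) × 30 + 9 = 107589.
Minute boundaries passed: 59; those not divisible by 10: 59 − 5 = 54; dropped labels = 2 × 54 = 108.
Actual frame index = 107589 − 108 = 107481.

107481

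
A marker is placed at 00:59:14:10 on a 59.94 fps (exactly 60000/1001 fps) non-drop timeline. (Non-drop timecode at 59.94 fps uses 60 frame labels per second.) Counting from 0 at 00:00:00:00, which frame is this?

frame 213250

Total seconds to the label: (0 × 3600 + 59 × 60 + 14) = 3554.
Frame index = 3554 × 60 + 10 = 213250.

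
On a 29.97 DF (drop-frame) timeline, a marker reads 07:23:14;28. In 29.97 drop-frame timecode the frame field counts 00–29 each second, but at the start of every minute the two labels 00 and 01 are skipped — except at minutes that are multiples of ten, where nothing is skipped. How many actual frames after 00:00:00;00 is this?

As if non-drop at 30 labels/s: (7 × 3600 + 23 × 60 + 14) × 30 + 28 = 797848.
Minute boundaries passed: 443; those not divisible by 10: 443 − 44 = 399; dropped labels = 2 × 399 = 798.
Actual frame index = 797848 − 798 = 797050.

797050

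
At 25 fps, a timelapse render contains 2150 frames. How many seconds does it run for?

Running time = 2150 / (25) = 86 s.

86 seconds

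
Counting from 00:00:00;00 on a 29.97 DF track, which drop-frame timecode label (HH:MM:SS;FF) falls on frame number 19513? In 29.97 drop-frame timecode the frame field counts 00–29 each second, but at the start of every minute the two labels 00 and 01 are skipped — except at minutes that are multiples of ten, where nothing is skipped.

Each 10-minute DF block holds 10 × 60 × 30 − 9 × 2 = 17982 frames. 19513 ÷ 17982 → 1 full block, remainder 1531.
Within the partial block the first minute is 1800 frames and each further minute 1798, so 0 further minute boundaries passed. Total skipped labels = 18 × 1 + 2 × 0 = 18.
Non-drop label index = 19513 + 18 = 19531; at 30 labels/s that is 00:10:51:01, i.e. DF 00:10:51;01.

00:10:51;01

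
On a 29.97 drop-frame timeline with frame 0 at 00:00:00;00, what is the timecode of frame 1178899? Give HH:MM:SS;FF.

10:55:35;29

Each 10-minute DF block holds 10 × 60 × 30 − 9 × 2 = 17982 frames. 1178899 ÷ 17982 → 65 full blocks, remainder 10069.
Within the partial block the first minute is 1800 frames and each further minute 1798, so 5 further minute boundaries passed. Total skipped labels = 18 × 65 + 2 × 5 = 1180.
Non-drop label index = 1178899 + 1180 = 1180079; at 30 labels/s that is 10:55:35:29, i.e. DF 10:55:35;29.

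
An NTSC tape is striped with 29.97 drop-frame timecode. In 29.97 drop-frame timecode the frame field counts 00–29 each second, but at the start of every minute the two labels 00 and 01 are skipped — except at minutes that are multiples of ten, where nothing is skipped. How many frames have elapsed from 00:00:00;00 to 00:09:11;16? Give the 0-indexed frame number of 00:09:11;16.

16528

As if non-drop at 30 labels/s: (0 × 3600 + 9 × 60 + 11) × 30 + 16 = 16546.
Minute boundaries passed: 9; those not divisible by 10: 9 − 0 = 9; dropped labels = 2 × 9 = 18.
Actual frame index = 16546 − 18 = 16528.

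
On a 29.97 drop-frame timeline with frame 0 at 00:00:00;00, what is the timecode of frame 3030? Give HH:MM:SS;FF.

00:01:41;02

Each 10-minute DF block holds 10 × 60 × 30 − 9 × 2 = 17982 frames. 3030 ÷ 17982 → 0 full blocks, remainder 3030.
Within the partial block the first minute is 1800 frames and each further minute 1798, so 1 further minute boundary passed. Total skipped labels = 18 × 0 + 2 × 1 = 2.
Non-drop label index = 3030 + 2 = 3032; at 30 labels/s that is 00:01:41:02, i.e. DF 00:01:41;02.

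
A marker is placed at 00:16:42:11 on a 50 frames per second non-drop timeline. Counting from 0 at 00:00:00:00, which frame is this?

Total seconds to the label: (0 × 3600 + 16 × 60 + 42) = 1002.
Frame index = 1002 × 50 + 11 = 50111.

frame 50111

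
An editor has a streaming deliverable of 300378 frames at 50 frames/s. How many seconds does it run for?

6007.56 seconds

Running time = 300378 / (50) = 6007.56 s.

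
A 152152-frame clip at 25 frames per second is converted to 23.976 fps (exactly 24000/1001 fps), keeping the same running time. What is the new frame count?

145920 frames

Target frames = source frames × (target rate / source rate) = 152152 × (24000/1001)/(25) = 152152 × 960/1001 = 145920.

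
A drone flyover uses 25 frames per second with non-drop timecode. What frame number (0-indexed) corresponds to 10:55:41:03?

frame 983528

Total seconds to the label: (10 × 3600 + 55 × 60 + 41) = 39341.
Frame index = 39341 × 25 + 3 = 983528.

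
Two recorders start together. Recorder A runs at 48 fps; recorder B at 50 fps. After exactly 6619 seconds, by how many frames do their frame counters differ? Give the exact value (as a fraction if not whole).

13238 frames

A emits 48 × 6619 = 317712 frames; B emits 50 × 6619 = 330950.
Difference = 13238 frames; B is ahead of A.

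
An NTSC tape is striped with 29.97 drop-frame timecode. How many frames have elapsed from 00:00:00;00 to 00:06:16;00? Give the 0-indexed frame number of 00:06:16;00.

As if non-drop at 30 labels/s: (0 × 3600 + 6 × 60 + 16) × 30 + 0 = 11280.
Minute boundaries passed: 6; those not divisible by 10: 6 − 0 = 6; dropped labels = 2 × 6 = 12.
Actual frame index = 11280 − 12 = 11268.

11268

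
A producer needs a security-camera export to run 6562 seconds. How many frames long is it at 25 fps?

164050 frames

Frames = 6562 × 25 = 164050.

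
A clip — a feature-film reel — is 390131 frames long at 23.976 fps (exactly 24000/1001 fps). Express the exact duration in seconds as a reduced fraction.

390521131/24000 seconds

Running time = 390131 ÷ (24000/1001) = 390131 × 1001/24000 = 390521131/24000 s.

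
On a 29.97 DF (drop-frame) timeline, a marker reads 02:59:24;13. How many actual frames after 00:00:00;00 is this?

As if non-drop at 30 labels/s: (2 × 3600 + 59 × 60 + 24) × 30 + 13 = 322933.
Minute boundaries passed: 179; those not divisible by 10: 179 − 17 = 162; dropped labels = 2 × 162 = 324.
Actual frame index = 322933 − 324 = 322609.

322609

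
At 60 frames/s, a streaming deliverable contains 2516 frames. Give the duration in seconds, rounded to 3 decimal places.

Running time = 2516 × 1/60 = 629/15 s ≈ 41.933 s.

41.933 seconds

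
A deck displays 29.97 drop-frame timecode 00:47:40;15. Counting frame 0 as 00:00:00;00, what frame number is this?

As if non-drop at 30 labels/s: (0 × 3600 + 47 × 60 + 40) × 30 + 15 = 85815.
Minute boundaries passed: 47; those not divisible by 10: 47 − 4 = 43; dropped labels = 2 × 43 = 86.
Actual frame index = 85815 − 86 = 85729.

85729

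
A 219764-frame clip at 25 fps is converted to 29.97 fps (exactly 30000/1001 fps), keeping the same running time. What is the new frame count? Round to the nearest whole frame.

Frames at target rate = 219764 × (30000/1001) / (25) = 263716800/1001 ≈ 263453.347.
Nearest whole frame: 263453.

263453 frames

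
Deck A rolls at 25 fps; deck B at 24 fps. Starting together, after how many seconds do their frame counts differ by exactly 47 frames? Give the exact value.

47 seconds

The gap grows by |24 − 25| = 1 frame per second.
Time for a 47-frame gap: 47 ÷ (1) = 47 s.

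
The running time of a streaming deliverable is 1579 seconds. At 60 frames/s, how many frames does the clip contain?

Frames = 1579 × 60 = 94740.

94740 frames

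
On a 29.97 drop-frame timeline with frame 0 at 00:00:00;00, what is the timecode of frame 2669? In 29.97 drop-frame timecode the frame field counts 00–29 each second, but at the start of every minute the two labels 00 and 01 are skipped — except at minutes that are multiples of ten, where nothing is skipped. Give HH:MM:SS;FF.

Ten DF minutes hold 17982 frames, so frame 2669 lies in block 0 (frames 0–17981) with 2669 frames into that block.
The block's first minute is 1800 frames and the rest 1798 each; 2669 frames reaches minute 1, so 0 × 18 + 1 × 2 = 2 labels have been skipped so far.
Adding those back, label number 2669 + 2 = 2671 at 30 labels/s is 89 s + 1 f = 0 h 1 min 29 s frame 1, i.e. 00:01:29;01.

00:01:29;01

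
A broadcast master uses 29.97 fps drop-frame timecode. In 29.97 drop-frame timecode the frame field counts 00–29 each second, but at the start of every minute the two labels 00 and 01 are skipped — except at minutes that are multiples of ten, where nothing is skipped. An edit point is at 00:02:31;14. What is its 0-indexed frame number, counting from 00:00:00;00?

4540

Complete 10-minute blocks: 0, each 17982 frames → 0.
Remaining 2 whole minutes in the current block: 1800 + 1 × 1798 = 3598 frames.
Within the current minute: 31 × 30 + 14 − 2 = 942 (labels ;00/;01 skipped at this minute). Total = 0 + 3598 + 942 = 4540.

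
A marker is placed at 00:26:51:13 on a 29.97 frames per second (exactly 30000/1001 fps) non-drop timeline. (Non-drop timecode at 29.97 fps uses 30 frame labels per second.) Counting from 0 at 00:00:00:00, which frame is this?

Total seconds to the label: (0 × 3600 + 26 × 60 + 51) = 1611.
Frame index = 1611 × 30 + 13 = 48343.

frame 48343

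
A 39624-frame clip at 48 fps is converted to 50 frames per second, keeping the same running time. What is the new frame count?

Target frames = source frames × (target rate / source rate) = 39624 × (50)/(48) = 39624 × 25/24 = 41275.

41275 frames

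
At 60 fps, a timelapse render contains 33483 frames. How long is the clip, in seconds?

558.05 seconds

Running time = 33483 / (60) = 558.05 s.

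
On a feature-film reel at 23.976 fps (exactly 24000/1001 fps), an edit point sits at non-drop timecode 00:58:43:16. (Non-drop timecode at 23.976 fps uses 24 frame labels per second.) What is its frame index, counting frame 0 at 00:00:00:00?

84568

Total seconds to the label: (0 × 3600 + 58 × 60 + 43) = 3523.
Frame index = 3523 × 24 + 16 = 84568.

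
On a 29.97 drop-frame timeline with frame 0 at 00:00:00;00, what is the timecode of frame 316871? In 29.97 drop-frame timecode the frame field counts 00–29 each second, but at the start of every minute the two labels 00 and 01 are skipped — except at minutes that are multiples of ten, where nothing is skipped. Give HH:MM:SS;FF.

Ten DF minutes hold 17982 frames, so frame 316871 lies in block 17 (frames 305694–323675) with 11177 frames into that block.
The block's first minute is 1800 frames and the rest 1798 each; 11177 frames reaches minute 6, so 17 × 18 + 6 × 2 = 318 labels have been skipped so far.
Adding those back, label number 316871 + 318 = 317189 at 30 labels/s is 10572 s + 29 f = 2 h 56 min 12 s frame 29, i.e. 02:56:12;29.

02:56:12;29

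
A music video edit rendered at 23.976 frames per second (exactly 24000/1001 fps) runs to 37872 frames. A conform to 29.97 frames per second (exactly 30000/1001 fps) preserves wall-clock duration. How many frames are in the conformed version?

47340 frames

Target frames = source frames × (target rate / source rate) = 37872 × (30000/1001)/(24000/1001) = 37872 × 5/4 = 47340.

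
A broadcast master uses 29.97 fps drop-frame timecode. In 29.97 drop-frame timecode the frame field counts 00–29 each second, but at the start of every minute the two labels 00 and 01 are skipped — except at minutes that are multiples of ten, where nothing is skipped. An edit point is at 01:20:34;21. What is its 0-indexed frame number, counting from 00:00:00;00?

144897

As if non-drop at 30 labels/s: (1 × 3600 + 20 × 60 + 34) × 30 + 21 = 145041.
Minute boundaries passed: 80; those not divisible by 10: 80 − 8 = 72; dropped labels = 2 × 72 = 144.
Actual frame index = 145041 − 144 = 144897.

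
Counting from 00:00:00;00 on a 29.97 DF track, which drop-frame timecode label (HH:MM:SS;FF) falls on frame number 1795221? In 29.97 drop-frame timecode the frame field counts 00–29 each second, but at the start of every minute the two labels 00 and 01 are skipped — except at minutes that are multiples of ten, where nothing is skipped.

Each 10-minute DF block holds 10 × 60 × 30 − 9 × 2 = 17982 frames. 1795221 ÷ 17982 → 99 full blocks, remainder 15003.
Within the partial block the first minute is 1800 frames and each further minute 1798, so 8 further minute boundaries passed. Total skipped labels = 18 × 99 + 2 × 8 = 1798.
Non-drop label index = 1795221 + 1798 = 1797019; at 30 labels/s that is 16:38:20:19, i.e. DF 16:38:20;19.

16:38:20;19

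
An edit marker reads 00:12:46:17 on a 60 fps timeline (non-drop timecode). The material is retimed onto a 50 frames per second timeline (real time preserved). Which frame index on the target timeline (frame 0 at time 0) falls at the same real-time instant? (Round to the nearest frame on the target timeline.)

Source frame index: (0×3600 + 12×60 + 46) × 60 + 17 = 45977.
Real time: 45977 / (60) = 45977/60 s.
Target frame: (45977/60) × (50) = 229885/6 ≈ 38314.167 → 38314.

frame 38314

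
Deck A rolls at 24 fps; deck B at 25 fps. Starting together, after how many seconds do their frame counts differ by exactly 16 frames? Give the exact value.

16 seconds

The gap grows by |25 − 24| = 1 frame per second.
Time for a 16-frame gap: 16 ÷ (1) = 16 s.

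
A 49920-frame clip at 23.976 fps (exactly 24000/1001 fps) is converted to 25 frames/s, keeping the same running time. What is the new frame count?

Target frames = source frames × (target rate / source rate) = 49920 × (25)/(24000/1001) = 49920 × 1001/960 = 52052.

52052 frames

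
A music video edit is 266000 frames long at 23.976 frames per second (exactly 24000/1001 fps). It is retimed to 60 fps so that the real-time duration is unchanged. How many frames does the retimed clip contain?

Target frames = source frames × (target rate / source rate) = 266000 × (60)/(24000/1001) = 266000 × 1001/400 = 665665.

665665 frames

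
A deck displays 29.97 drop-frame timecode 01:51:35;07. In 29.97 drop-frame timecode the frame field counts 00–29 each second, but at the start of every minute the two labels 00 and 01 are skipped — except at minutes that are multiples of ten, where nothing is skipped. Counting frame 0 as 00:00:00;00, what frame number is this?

Complete 10-minute blocks: 11, each 17982 frames → 197802.
Remaining 1 whole minute in the current block: 1800 + 0 × 1798 = 1800 frames.
Within the current minute: 35 × 30 + 7 − 2 = 1055 (labels ;00/;01 skipped at this minute). Total = 197802 + 1800 + 1055 = 200657.

200657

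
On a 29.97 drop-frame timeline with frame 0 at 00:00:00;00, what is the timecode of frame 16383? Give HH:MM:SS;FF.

00:09:06;21

Ten DF minutes hold 17982 frames, so frame 16383 lies in block 0 (frames 0–17981) with 16383 frames into that block.
The block's first minute is 1800 frames and the rest 1798 each; 16383 frames reaches minute 9, so 0 × 18 + 9 × 2 = 18 labels have been skipped so far.
Adding those back, label number 16383 + 18 = 16401 at 30 labels/s is 546 s + 21 f = 0 h 9 min 6 s frame 21, i.e. 00:09:06;21.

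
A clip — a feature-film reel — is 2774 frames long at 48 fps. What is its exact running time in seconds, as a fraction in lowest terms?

1387/24 seconds

Running time = 2774 ÷ (48) = 2774 × 1/48 = 1387/24 s.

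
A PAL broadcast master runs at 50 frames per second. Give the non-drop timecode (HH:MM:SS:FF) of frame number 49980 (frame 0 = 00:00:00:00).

00:16:39:30

49980 ÷ 50 = 999 full seconds, remainder 30 frames.
999 s = 0 h 16 min 39 s.
Timecode: 00:16:39:30.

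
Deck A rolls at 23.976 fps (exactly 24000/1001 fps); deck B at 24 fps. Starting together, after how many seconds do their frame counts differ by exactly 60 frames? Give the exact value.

The gap grows by |24 − 24000/1001| = 24/1001 frames per second.
Time for a 60-frame gap: 60 ÷ (24/1001) = 2502.5 s.

2502.5 seconds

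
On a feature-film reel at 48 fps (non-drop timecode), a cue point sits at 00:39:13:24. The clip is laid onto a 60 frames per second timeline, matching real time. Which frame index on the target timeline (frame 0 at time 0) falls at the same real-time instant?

Source frame index: (0×3600 + 39×60 + 13) × 48 + 24 = 112968.
Real time: 112968 / (48) = 4707/2 s.
Target frame: (4707/2) × (60) = 141210.

frame 141210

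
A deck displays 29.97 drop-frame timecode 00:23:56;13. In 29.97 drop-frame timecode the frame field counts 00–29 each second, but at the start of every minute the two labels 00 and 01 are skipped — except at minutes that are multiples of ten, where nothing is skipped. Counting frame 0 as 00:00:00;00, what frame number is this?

As if non-drop at 30 labels/s: (0 × 3600 + 23 × 60 + 56) × 30 + 13 = 43093.
Minute boundaries passed: 23; those not divisible by 10: 23 − 2 = 21; dropped labels = 2 × 21 = 42.
Actual frame index = 43093 − 42 = 43051.

43051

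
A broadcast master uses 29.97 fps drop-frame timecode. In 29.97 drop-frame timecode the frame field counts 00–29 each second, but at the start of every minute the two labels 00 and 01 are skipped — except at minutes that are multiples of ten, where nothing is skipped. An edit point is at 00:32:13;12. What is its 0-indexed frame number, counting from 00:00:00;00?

As if non-drop at 30 labels/s: (0 × 3600 + 32 × 60 + 13) × 30 + 12 = 58002.
Minute boundaries passed: 32; those not divisible by 10: 32 − 3 = 29; dropped labels = 2 × 29 = 58.
Actual frame index = 58002 − 58 = 57944.

57944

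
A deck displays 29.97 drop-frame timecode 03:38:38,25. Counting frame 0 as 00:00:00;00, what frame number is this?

Complete 10-minute blocks: 21, each 17982 frames → 377622.
Remaining 8 whole minutes in the current block: 1800 + 7 × 1798 = 14386 frames.
Within the current minute: 38 × 30 + 25 − 2 = 1163 (labels ;00/;01 skipped at this minute). Total = 377622 + 14386 + 1163 = 393171.

393171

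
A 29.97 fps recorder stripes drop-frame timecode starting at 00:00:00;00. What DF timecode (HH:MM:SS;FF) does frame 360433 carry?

Ten DF minutes hold 17982 frames, so frame 360433 lies in block 20 (frames 359640–377621) with 793 frames into that block.
The block's first minute is 1800 frames and the rest 1798 each; 793 frames reaches minute 0, so 20 × 18 + 0 × 2 = 360 labels have been skipped so far.
Adding those back, label number 360433 + 360 = 360793 at 30 labels/s is 12026 s + 13 f = 3 h 20 min 26 s frame 13, i.e. 03:20:26;13.

03:20:26;13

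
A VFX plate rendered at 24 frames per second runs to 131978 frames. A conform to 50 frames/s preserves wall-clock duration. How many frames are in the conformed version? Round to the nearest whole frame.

Frames at target rate = 131978 × (50) / (24) = 1649725/6 ≈ 274954.167.
Nearest whole frame: 274954.

274954 frames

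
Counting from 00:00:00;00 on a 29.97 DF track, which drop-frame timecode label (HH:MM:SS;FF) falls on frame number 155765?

01:26:37;11

Ten DF minutes hold 17982 frames, so frame 155765 lies in block 8 (frames 143856–161837) with 11909 frames into that block.
The block's first minute is 1800 frames and the rest 1798 each; 11909 frames reaches minute 6, so 8 × 18 + 6 × 2 = 156 labels have been skipped so far.
Adding those back, label number 155765 + 156 = 155921 at 30 labels/s is 5197 s + 11 f = 1 h 26 min 37 s frame 11, i.e. 01:26:37;11.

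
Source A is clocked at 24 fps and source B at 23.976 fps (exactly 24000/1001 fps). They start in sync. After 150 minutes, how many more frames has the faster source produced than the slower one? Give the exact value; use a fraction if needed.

150 min = 9000 s.
A emits 24 × 9000 = 216000 frames; B emits 24000/1001 × 9000 = 216000000/1001.
Difference = 216000/1001 frames (≈ 215.7842); B is behind A.

216000/1001 frames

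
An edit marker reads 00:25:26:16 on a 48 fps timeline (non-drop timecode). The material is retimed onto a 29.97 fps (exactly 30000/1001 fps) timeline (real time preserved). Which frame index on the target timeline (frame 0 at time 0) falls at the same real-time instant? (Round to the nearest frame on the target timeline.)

Source frame index: (0×3600 + 25×60 + 26) × 48 + 16 = 73264.
Real time: 73264 / (48) = 4579/3 s.
Target frame: (4579/3) × (30000/1001) = 45790000/1001 ≈ 45744.256 → 45744.

frame 45744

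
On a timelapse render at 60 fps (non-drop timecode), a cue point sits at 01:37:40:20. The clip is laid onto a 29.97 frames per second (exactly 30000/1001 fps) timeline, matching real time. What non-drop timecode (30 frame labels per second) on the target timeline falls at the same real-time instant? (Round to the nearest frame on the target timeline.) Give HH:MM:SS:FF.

Source frame index: (1×3600 + 37×60 + 40) × 60 + 20 = 351620.
Real time: 351620 / (60) = 17581/3 s.
Target frame: (17581/3) × (30000/1001) = 175810000/1001 ≈ 175634.366 → 175634.
At 30 labels/s: frame 175634 → 01:37:34:14.

01:37:34:14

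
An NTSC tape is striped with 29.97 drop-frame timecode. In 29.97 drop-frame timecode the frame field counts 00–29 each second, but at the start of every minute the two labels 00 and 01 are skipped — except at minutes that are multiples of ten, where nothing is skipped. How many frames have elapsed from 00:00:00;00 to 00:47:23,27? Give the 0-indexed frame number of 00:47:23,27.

85231

Complete 10-minute blocks: 4, each 17982 frames → 71928.
Remaining 7 whole minutes in the current block: 1800 + 6 × 1798 = 12588 frames.
Within the current minute: 23 × 30 + 27 − 2 = 715 (labels ;00/;01 skipped at this minute). Total = 71928 + 12588 + 715 = 85231.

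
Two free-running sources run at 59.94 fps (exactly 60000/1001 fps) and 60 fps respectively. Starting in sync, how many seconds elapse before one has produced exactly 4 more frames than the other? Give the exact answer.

The gap grows by |60 − 60000/1001| = 60/1001 frames per second.
Time for a 4-frame gap: 4 ÷ (60/1001) = 1001/15 s.

1001/15 seconds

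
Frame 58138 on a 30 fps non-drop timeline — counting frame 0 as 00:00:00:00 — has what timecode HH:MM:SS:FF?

58138 ÷ 30 = 1937 full seconds, remainder 28 frames.
1937 s = 0 h 32 min 17 s.
Timecode: 00:32:17:28.

00:32:17:28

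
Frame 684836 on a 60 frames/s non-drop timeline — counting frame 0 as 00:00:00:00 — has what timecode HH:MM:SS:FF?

03:10:13:56

684836 ÷ 60 = 11413 full seconds, remainder 56 frames.
11413 s = 3 h 10 min 13 s.
Timecode: 03:10:13:56.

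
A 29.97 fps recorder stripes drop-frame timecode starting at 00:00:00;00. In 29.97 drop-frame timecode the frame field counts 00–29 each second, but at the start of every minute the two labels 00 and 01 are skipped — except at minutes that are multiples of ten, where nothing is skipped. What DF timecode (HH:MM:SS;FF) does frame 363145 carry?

Ten DF minutes hold 17982 frames, so frame 363145 lies in block 20 (frames 359640–377621) with 3505 frames into that block.
The block's first minute is 1800 frames and the rest 1798 each; 3505 frames reaches minute 1, so 20 × 18 + 1 × 2 = 362 labels have been skipped so far.
Adding those back, label number 363145 + 362 = 363507 at 30 labels/s is 12116 s + 27 f = 3 h 21 min 56 s frame 27, i.e. 03:21:56;27.

03:21:56;27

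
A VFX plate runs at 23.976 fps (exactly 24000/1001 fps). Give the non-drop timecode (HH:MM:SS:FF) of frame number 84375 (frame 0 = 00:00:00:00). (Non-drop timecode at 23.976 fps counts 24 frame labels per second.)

00:58:35:15

84375 ÷ 24 = 3515 full seconds, remainder 15 frames.
3515 s = 0 h 58 min 35 s.
Timecode: 00:58:35:15.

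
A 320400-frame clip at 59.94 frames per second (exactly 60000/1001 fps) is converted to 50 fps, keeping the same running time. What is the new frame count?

Target frames = source frames × (target rate / source rate) = 320400 × (50)/(60000/1001) = 320400 × 1001/1200 = 267267.

267267 frames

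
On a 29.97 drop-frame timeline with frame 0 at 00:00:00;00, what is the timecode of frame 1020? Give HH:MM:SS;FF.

Ten DF minutes hold 17982 frames, so frame 1020 lies in block 0 (frames 0–17981) with 1020 frames into that block.
The block's first minute is 1800 frames and the rest 1798 each; 1020 frames reaches minute 0, so 0 × 18 + 0 × 2 = 0 labels have been skipped so far.
Adding those back, label number 1020 + 0 = 1020 at 30 labels/s is 34 s + 0 f = 0 h 0 min 34 s frame 0, i.e. 00:00:34;00.

00:00:34;00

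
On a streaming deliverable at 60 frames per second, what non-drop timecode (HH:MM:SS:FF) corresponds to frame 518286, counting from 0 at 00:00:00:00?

518286 ÷ 60 = 8638 full seconds, remainder 6 frames.
8638 s = 2 h 23 min 58 s.
Timecode: 02:23:58:06.

02:23:58:06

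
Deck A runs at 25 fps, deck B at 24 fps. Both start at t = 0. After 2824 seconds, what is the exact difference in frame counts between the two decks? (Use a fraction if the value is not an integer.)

A emits 25 × 2824 = 70600 frames; B emits 24 × 2824 = 67776.
Difference = 2824 frames; B is behind A.

2824 frames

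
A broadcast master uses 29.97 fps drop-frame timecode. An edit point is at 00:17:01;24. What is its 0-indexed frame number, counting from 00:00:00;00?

30622

Complete 10-minute blocks: 1, each 17982 frames → 17982.
Remaining 7 whole minutes in the current block: 1800 + 6 × 1798 = 12588 frames.
Within the current minute: 1 × 30 + 24 − 2 = 52 (labels ;00/;01 skipped at this minute). Total = 17982 + 12588 + 52 = 30622.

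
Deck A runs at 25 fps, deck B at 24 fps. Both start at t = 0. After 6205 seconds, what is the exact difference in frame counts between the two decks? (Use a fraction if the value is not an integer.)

A emits 25 × 6205 = 155125 frames; B emits 24 × 6205 = 148920.
Difference = 6205 frames; B is behind A.

6205 frames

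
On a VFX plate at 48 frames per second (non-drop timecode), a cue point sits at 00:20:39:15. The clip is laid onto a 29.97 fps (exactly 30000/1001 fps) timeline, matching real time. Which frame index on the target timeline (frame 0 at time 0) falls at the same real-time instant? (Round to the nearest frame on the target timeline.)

frame 37142

Source frame index: (0×3600 + 20×60 + 39) × 48 + 15 = 59487.
Real time: 59487 / (48) = 19829/16 s.
Target frame: (19829/16) × (30000/1001) = 37179375/1001 ≈ 37142.233 → 37142.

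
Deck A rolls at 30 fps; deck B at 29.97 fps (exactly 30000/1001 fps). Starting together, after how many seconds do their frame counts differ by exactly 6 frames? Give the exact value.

The gap grows by |30000/1001 − 30| = 30/1001 frames per second.
Time for a 6-frame gap: 6 ÷ (30/1001) = 200.2 s.

200.2 seconds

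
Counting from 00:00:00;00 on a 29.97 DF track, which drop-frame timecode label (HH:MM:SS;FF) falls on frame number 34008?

00:18:54;22

Ten DF minutes hold 17982 frames, so frame 34008 lies in block 1 (frames 17982–35963) with 16026 frames into that block.
The block's first minute is 1800 frames and the rest 1798 each; 16026 frames reaches minute 8, so 1 × 18 + 8 × 2 = 34 labels have been skipped so far.
Adding those back, label number 34008 + 34 = 34042 at 30 labels/s is 1134 s + 22 f = 0 h 18 min 54 s frame 22, i.e. 00:18:54;22.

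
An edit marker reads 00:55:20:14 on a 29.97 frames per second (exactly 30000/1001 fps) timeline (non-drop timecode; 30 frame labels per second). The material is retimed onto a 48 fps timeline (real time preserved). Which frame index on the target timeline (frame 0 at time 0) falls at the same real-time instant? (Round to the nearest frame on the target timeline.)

Source frame index: (0×3600 + 55×60 + 20) × 30 + 14 = 99614.
Real time: 99614 / (30000/1001) = 49856807/15000 s.
Target frame: (49856807/15000) × (48) = 99713614/625 ≈ 159541.782 → 159542.

frame 159542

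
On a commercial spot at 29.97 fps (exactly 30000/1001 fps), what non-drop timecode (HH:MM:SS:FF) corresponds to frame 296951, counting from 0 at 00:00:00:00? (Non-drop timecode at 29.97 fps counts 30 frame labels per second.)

296951 ÷ 30 = 9898 full seconds, remainder 11 frames.
9898 s = 2 h 44 min 58 s.
Timecode: 02:44:58:11.

02:44:58:11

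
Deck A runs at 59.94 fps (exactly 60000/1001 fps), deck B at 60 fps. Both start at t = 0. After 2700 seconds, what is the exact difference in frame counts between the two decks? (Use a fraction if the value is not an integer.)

A emits 60000/1001 × 2700 = 162000000/1001 frames; B emits 60 × 2700 = 162000.
Difference = 162000/1001 frames (≈ 161.8382); B is ahead of A.

162000/1001 frames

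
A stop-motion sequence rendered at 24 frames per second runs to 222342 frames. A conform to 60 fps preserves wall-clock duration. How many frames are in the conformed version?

555855 frames

Target frames = source frames × (target rate / source rate) = 222342 × (60)/(24) = 222342 × 5/2 = 555855.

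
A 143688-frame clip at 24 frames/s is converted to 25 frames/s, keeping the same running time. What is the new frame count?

Target frames = source frames × (target rate / source rate) = 143688 × (25)/(24) = 143688 × 25/24 = 149675.

149675 frames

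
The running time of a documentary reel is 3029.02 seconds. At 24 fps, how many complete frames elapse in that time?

Frames = 3029.02 × 24 = 1817412/25 ≈ 72696.4800.
Complete frames: 72696.

72696 frames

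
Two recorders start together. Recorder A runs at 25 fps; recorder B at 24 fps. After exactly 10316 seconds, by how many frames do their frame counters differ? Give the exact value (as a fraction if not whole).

A emits 25 × 10316 = 257900 frames; B emits 24 × 10316 = 247584.
Difference = 10316 frames; B is behind A.

10316 frames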